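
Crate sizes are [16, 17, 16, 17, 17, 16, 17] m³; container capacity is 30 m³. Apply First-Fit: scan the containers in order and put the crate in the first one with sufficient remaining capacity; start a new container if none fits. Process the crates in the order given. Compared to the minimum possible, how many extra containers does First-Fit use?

First-Fit: [16] [17] [16] [17] [17] [16] [17] → 7 containers.
7 crates exceed 15 m³ (half the capacity), and no two of those can share a container, so at least 7 containers are needed.
So 7 is already optimal.

0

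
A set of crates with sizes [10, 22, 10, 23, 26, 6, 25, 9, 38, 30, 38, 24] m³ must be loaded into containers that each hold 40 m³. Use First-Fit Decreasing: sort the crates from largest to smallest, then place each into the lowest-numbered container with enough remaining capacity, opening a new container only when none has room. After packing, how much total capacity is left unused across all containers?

59

Sorted descending: 38, 38, 30, 26, 25, 24, 23, 22, 10, 10, 9, 6.
38 m³ → container 1 (remaining 2 m³)
38 m³ → container 2 (remaining 2 m³)
30 m³ → container 3 (remaining 10 m³)
26 m³ → container 4 (remaining 14 m³)
25 m³ → container 5 (remaining 15 m³)
24 m³ → container 6 (remaining 16 m³)
23 m³ → container 7 (remaining 17 m³)
22 m³ → container 8 (remaining 18 m³)
10 m³ → container 3 (remaining 0 m³)
10 m³ → container 4 (remaining 4 m³)
9 m³ → container 5 (remaining 6 m³)
6 m³ → container 5 (remaining 0 m³)
8 containers × 40 m³ = 320 m³; used 261 m³; unused 59 m³.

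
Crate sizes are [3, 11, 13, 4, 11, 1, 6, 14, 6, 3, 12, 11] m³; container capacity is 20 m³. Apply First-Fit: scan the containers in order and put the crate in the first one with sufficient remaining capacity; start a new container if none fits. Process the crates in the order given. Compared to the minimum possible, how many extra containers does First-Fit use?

0

First-Fit: [3,11,4,1] [13,6] [11,6,3] [14] [12] [11] → 6 containers.
6 crates exceed 10 m³ (half the capacity), and no two of those can share a container, so at least 6 containers are needed.
So 6 is already optimal.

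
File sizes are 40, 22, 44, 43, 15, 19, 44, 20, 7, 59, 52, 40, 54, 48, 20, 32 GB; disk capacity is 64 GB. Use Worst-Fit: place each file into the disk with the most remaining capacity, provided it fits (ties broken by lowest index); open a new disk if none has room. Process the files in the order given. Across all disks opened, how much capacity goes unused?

81

Put 40 GB in disk 1; 24 GB remain.
Put 22 GB in disk 1; 2 GB remain.
Put 44 GB in disk 2; 20 GB remain.
Put 43 GB in disk 3; 21 GB remain.
Put 15 GB in disk 3; 6 GB remain.
Put 19 GB in disk 2; 1 GB remain.
Put 44 GB in disk 4; 20 GB remain.
Put 20 GB in disk 4; 0 GB remain.
Put 7 GB in disk 5; 57 GB remain.
Put 59 GB in disk 6; 5 GB remain.
Put 52 GB in disk 5; 5 GB remain.
Put 40 GB in disk 7; 24 GB remain.
Put 54 GB in disk 8; 10 GB remain.
Put 48 GB in disk 9; 16 GB remain.
Put 20 GB in disk 7; 4 GB remain.
Put 32 GB in disk 10; 32 GB remain.
10 disks × 64 GB = 640 GB; used 559 GB; unused 81 GB.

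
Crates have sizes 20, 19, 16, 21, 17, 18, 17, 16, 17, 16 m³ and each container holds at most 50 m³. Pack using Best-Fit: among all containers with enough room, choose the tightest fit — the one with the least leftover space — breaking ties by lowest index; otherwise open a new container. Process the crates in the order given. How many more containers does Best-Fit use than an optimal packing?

1

Best-Fit: [20,19] [16,21] [17,18] [17,16,17] [16] → 5 containers.
Total size 177 m³; any packing needs at least ⌈177/50⌉ = 4 containers.
An optimal packing achieves that bound: [21,20] [19,18] [17,17,16] [17,16,16] → 4 containers.
Excess: 5 − 4 = 1.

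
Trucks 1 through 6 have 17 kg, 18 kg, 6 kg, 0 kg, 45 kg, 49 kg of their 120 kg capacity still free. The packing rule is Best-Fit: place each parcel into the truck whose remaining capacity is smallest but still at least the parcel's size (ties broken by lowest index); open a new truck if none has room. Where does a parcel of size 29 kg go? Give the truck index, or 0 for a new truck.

5

Trucks with room: truck 5 (45 kg), truck 6 (49 kg).
Tightest fit is truck 5 with 45 kg free.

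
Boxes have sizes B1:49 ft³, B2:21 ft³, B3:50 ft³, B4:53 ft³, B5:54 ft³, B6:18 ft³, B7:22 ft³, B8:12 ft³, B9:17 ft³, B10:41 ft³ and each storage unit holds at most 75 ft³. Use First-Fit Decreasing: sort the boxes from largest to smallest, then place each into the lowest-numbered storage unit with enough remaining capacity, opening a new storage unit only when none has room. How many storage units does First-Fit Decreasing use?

Sorted descending: 54, 53, 50, 49, 41, 22, 21, 18, 17, 12.
Put 54 ft³ in storage unit 1; 21 ft³ remain.
Put 53 ft³ in storage unit 2; 22 ft³ remain.
Put 50 ft³ in storage unit 3; 25 ft³ remain.
Put 49 ft³ in storage unit 4; 26 ft³ remain.
Put 41 ft³ in storage unit 5; 34 ft³ remain.
Put 22 ft³ in storage unit 2; 0 ft³ remain.
Put 21 ft³ in storage unit 1; 0 ft³ remain.
Put 18 ft³ in storage unit 3; 7 ft³ remain.
Put 17 ft³ in storage unit 4; 9 ft³ remain.
Put 12 ft³ in storage unit 5; 22 ft³ remain.

5 storage units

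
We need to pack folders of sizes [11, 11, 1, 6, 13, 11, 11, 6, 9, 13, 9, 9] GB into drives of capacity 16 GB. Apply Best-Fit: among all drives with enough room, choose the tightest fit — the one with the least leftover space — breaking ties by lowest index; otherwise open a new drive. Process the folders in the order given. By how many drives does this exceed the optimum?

Best-Fit: [11,1] [11] [6,6] [13] [11] [11] [9] [13] [9] [9] → 10 drives.
9 folders exceed 8 GB (half the capacity), and no two of those can share a drive, so at least 9 drives are needed.
An optimal packing achieves that bound: [13,1] [13] [11] [11] [11] [11] [9,6] [9,6] [9] → 9 drives.
Excess: 10 − 9 = 1.

1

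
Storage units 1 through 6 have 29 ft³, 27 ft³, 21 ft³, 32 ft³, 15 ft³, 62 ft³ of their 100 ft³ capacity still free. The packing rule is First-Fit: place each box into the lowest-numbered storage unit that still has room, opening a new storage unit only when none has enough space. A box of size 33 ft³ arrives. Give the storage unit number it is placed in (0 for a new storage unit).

Storage units with room: storage unit 6 (62 ft³).
The first with room is storage unit 6.

6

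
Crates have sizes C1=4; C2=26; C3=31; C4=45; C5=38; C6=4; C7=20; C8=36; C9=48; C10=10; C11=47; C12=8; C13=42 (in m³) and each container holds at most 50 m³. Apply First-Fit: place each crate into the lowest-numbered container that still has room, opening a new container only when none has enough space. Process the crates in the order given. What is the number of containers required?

Put C1 (4 m³) in container 1; 46 m³ remain.
Put C2 (26 m³) in container 1; 20 m³ remain.
Put C3 (31 m³) in container 2; 19 m³ remain.
Put C4 (45 m³) in container 3; 5 m³ remain.
Put C5 (38 m³) in container 4; 12 m³ remain.
Put C6 (4 m³) in container 1; 16 m³ remain.
Put C7 (20 m³) in container 5; 30 m³ remain.
Put C8 (36 m³) in container 6; 14 m³ remain.
Put C9 (48 m³) in container 7; 2 m³ remain.
Put C10 (10 m³) in container 1; 6 m³ remain.
Put C11 (47 m³) in container 8; 3 m³ remain.
Put C12 (8 m³) in container 2; 11 m³ remain.
Put C13 (42 m³) in container 9; 8 m³ remain.

9 containers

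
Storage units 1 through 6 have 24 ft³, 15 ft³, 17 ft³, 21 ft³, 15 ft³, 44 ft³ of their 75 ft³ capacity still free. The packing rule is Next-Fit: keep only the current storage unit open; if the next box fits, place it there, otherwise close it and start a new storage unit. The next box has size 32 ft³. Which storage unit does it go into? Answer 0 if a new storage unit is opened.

6

Next-Fit only looks at storage unit 6, which has 44 ft³ free.
32 ft³ fits there.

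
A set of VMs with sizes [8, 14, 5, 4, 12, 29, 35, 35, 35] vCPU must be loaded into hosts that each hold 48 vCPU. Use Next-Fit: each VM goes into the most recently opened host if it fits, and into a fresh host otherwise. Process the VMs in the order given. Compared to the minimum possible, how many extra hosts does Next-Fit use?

1

Next-Fit: [8,14,5,4,12] [29] [35] [35] [35] → 5 hosts.
Total size 177 vCPU; any packing needs at least ⌈177/48⌉ = 4 hosts.
An optimal packing achieves that bound: [35,12] [35,8,5] [35,4] [29,14] → 4 hosts.
Excess: 5 − 4 = 1.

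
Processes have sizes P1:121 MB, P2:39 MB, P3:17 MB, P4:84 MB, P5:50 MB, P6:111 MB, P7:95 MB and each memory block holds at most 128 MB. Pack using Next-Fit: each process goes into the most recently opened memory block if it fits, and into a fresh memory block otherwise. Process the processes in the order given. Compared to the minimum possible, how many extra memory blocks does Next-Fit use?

1

Next-Fit: [121] [39,17] [84] [50] [111] [95] → 6 memory blocks.
Total size 517 MB; any packing needs at least ⌈517/128⌉ = 5 memory blocks.
An optimal packing achieves that bound: [121] [111,17] [95] [84,39] [50] → 5 memory blocks.
Excess: 6 − 5 = 1.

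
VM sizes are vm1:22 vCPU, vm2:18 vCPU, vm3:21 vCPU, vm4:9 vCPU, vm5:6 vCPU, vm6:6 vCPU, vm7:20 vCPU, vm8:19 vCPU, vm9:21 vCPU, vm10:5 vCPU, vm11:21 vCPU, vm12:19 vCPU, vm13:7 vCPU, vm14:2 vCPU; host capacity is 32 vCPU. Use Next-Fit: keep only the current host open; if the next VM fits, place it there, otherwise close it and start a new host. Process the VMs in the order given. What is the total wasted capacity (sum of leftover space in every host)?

Put vm1 (22 vCPU) in host 1; 10 vCPU remain.
Put vm2 (18 vCPU) in host 2; 14 vCPU remain.
Put vm3 (21 vCPU) in host 3; 11 vCPU remain.
Put vm4 (9 vCPU) in host 3; 2 vCPU remain.
Put vm5 (6 vCPU) in host 4; 26 vCPU remain.
Put vm6 (6 vCPU) in host 4; 20 vCPU remain.
Put vm7 (20 vCPU) in host 4; 0 vCPU remain.
Put vm8 (19 vCPU) in host 5; 13 vCPU remain.
Put vm9 (21 vCPU) in host 6; 11 vCPU remain.
Put vm10 (5 vCPU) in host 6; 6 vCPU remain.
Put vm11 (21 vCPU) in host 7; 11 vCPU remain.
Put vm12 (19 vCPU) in host 8; 13 vCPU remain.
Put vm13 (7 vCPU) in host 8; 6 vCPU remain.
Put vm14 (2 vCPU) in host 8; 4 vCPU remain.
8 hosts × 32 vCPU = 256 vCPU; used 196 vCPU; unused 60 vCPU.

60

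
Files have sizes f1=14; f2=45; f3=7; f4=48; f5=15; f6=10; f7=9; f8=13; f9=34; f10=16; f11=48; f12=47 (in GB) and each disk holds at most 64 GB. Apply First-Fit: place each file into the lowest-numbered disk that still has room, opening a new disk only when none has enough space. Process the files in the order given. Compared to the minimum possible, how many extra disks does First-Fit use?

1

First-Fit: [14,45] [7,48,9] [15,10,13,16] [34] [48] [47] → 6 disks.
Total size 306 GB; any packing needs at least ⌈306/64⌉ = 5 disks.
An optimal packing achieves that bound: [48,16] [48,15] [47,14] [45,13] [34,10,9,7] → 5 disks.
Excess: 6 − 5 = 1.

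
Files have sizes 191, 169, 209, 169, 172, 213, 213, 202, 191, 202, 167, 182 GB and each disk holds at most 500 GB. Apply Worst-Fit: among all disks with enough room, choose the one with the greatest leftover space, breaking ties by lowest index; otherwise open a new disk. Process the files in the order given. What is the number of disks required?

disk 1: place 191 GB, 309 GB left
disk 1: place 169 GB, 140 GB left
disk 2: place 209 GB, 291 GB left
disk 2: place 169 GB, 122 GB left
disk 3: place 172 GB, 328 GB left
disk 3: place 213 GB, 115 GB left
disk 4: place 213 GB, 287 GB left
disk 4: place 202 GB, 85 GB left
disk 5: place 191 GB, 309 GB left
disk 5: place 202 GB, 107 GB left
disk 6: place 167 GB, 333 GB left
disk 6: place 182 GB, 151 GB left
Final disks: [191,169] [209,169] [172,213] [213,202] [191,202] [167,182].

6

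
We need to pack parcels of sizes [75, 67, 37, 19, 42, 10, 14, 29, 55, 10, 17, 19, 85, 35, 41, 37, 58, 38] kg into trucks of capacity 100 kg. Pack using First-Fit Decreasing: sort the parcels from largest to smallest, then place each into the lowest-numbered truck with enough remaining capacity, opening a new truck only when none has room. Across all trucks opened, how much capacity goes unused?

Sorted descending: 85, 75, 67, 58, 55, 42, 41, 38, 37, 37, 35, 29, 19, 19, 17, 14, 10, 10.
85 kg → truck 1 (remaining 15 kg)
75 kg → truck 2 (remaining 25 kg)
67 kg → truck 3 (remaining 33 kg)
58 kg → truck 4 (remaining 42 kg)
55 kg → truck 5 (remaining 45 kg)
42 kg → truck 4 (remaining 0 kg)
41 kg → truck 5 (remaining 4 kg)
38 kg → truck 6 (remaining 62 kg)
37 kg → truck 6 (remaining 25 kg)
37 kg → truck 7 (remaining 63 kg)
35 kg → truck 7 (remaining 28 kg)
29 kg → truck 3 (remaining 4 kg)
19 kg → truck 2 (remaining 6 kg)
19 kg → truck 6 (remaining 6 kg)
17 kg → truck 7 (remaining 11 kg)
14 kg → truck 1 (remaining 1 kg)
10 kg → truck 7 (remaining 1 kg)
10 kg → truck 8 (remaining 90 kg)
8 trucks × 100 kg = 800 kg; used 688 kg; unused 112 kg.

112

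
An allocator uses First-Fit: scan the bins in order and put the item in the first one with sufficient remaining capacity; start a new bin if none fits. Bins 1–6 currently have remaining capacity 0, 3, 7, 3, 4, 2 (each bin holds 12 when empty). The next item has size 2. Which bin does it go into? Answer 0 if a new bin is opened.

2

Bins with room: bin 2 (3), bin 3 (7), bin 4 (3), bin 5 (4), bin 6 (2).
The first with room is bin 2.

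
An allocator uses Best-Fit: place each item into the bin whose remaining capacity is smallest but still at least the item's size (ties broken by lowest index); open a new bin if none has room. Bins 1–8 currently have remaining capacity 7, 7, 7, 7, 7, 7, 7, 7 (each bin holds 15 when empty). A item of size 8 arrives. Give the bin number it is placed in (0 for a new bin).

No bin has ≥ 8 free, so a new bin is opened.

0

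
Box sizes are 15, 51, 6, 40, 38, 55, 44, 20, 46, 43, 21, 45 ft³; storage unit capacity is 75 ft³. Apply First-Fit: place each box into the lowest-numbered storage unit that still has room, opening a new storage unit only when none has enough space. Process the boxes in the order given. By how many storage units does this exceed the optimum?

0

First-Fit: [15,51,6] [40,20] [38,21] [55] [44] [46] [43] [45] → 8 storage units.
8 boxes exceed 37.5 ft³ (half the capacity), and no two of those can share a storage unit, so at least 8 storage units are needed.
So 8 is already optimal.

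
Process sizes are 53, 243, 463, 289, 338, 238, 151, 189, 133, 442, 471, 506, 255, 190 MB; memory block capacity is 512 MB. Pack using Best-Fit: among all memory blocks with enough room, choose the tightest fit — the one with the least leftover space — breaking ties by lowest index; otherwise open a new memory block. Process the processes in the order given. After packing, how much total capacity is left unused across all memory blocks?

53 MB → memory block 1 (remaining 459 MB)
243 MB → memory block 1 (remaining 216 MB)
463 MB → memory block 2 (remaining 49 MB)
289 MB → memory block 3 (remaining 223 MB)
338 MB → memory block 4 (remaining 174 MB)
238 MB → memory block 5 (remaining 274 MB)
151 MB → memory block 4 (remaining 23 MB)
189 MB → memory block 1 (remaining 27 MB)
133 MB → memory block 3 (remaining 90 MB)
442 MB → memory block 6 (remaining 70 MB)
471 MB → memory block 7 (remaining 41 MB)
506 MB → memory block 8 (remaining 6 MB)
255 MB → memory block 5 (remaining 19 MB)
190 MB → memory block 9 (remaining 322 MB)
9 memory blocks × 512 MB = 4608 MB; used 3961 MB; unused 647 MB.

647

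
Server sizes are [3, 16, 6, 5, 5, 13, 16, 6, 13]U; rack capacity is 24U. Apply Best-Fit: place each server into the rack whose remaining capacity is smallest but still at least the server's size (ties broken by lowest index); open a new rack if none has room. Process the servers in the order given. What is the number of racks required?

4

3U → rack 1 (remaining 21U)
16U → rack 1 (remaining 5U)
6U → rack 2 (remaining 18U)
5U → rack 1 (remaining 0U)
5U → rack 2 (remaining 13U)
13U → rack 2 (remaining 0U)
16U → rack 3 (remaining 8U)
6U → rack 3 (remaining 2U)
13U → rack 4 (remaining 11U)
Final racks: [3,16,5] [6,5,13] [16,6] [13].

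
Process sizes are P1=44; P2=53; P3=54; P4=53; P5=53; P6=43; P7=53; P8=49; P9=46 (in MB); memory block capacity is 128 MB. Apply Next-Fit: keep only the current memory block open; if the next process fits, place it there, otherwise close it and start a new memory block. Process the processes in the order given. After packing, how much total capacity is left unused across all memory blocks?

192

memory block 1: place P1 (44 MB), 84 MB left
memory block 1: place P2 (53 MB), 31 MB left
memory block 2: place P3 (54 MB), 74 MB left
memory block 2: place P4 (53 MB), 21 MB left
memory block 3: place P5 (53 MB), 75 MB left
memory block 3: place P6 (43 MB), 32 MB left
memory block 4: place P7 (53 MB), 75 MB left
memory block 4: place P8 (49 MB), 26 MB left
memory block 5: place P9 (46 MB), 82 MB left
5 memory blocks × 128 MB = 640 MB; used 448 MB; unused 192 MB.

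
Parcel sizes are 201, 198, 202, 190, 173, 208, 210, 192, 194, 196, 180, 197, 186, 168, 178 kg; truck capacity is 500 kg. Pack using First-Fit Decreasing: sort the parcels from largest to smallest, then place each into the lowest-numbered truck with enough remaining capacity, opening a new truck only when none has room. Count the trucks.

Sorted descending: 210, 208, 202, 201, 198, 197, 196, 194, 192, 190, 186, 180, 178, 173, 168.
210 kg → truck 1 (remaining 290 kg)
208 kg → truck 1 (remaining 82 kg)
202 kg → truck 2 (remaining 298 kg)
201 kg → truck 2 (remaining 97 kg)
198 kg → truck 3 (remaining 302 kg)
197 kg → truck 3 (remaining 105 kg)
196 kg → truck 4 (remaining 304 kg)
194 kg → truck 4 (remaining 110 kg)
192 kg → truck 5 (remaining 308 kg)
190 kg → truck 5 (remaining 118 kg)
186 kg → truck 6 (remaining 314 kg)
180 kg → truck 6 (remaining 134 kg)
178 kg → truck 7 (remaining 322 kg)
173 kg → truck 7 (remaining 149 kg)
168 kg → truck 8 (remaining 332 kg)

8 trucks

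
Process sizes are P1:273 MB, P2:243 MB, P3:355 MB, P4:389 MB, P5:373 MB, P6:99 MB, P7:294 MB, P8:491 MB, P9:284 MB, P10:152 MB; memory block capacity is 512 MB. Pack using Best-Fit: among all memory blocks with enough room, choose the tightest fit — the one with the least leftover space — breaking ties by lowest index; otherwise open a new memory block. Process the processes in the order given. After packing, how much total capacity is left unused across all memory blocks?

1143

P1 (273 MB) → memory block 1 (remaining 239 MB)
P2 (243 MB) → memory block 2 (remaining 269 MB)
P3 (355 MB) → memory block 3 (remaining 157 MB)
P4 (389 MB) → memory block 4 (remaining 123 MB)
P5 (373 MB) → memory block 5 (remaining 139 MB)
P6 (99 MB) → memory block 4 (remaining 24 MB)
P7 (294 MB) → memory block 6 (remaining 218 MB)
P8 (491 MB) → memory block 7 (remaining 21 MB)
P9 (284 MB) → memory block 8 (remaining 228 MB)
P10 (152 MB) → memory block 3 (remaining 5 MB)
8 memory blocks × 512 MB = 4096 MB; used 2953 MB; unused 1143 MB.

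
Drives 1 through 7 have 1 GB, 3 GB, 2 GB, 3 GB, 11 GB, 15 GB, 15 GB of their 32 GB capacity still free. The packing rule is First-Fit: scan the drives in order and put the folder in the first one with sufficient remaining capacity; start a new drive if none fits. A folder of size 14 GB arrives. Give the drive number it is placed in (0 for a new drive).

Drives with room: drive 6 (15 GB), drive 7 (15 GB).
The first with room is drive 6.

6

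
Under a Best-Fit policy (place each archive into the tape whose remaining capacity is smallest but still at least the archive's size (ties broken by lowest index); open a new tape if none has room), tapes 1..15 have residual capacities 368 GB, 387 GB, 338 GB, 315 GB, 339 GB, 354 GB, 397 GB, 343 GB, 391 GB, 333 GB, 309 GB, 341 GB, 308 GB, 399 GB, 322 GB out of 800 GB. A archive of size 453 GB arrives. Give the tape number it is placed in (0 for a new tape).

0

No tape has ≥ 453 GB free, so a new tape is opened.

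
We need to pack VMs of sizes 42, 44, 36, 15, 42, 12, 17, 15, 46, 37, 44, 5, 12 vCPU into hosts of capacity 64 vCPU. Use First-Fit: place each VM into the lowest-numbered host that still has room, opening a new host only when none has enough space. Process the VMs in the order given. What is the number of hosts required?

host 1: place 42 vCPU, 22 vCPU left
host 2: place 44 vCPU, 20 vCPU left
host 3: place 36 vCPU, 28 vCPU left
host 1: place 15 vCPU, 7 vCPU left
host 4: place 42 vCPU, 22 vCPU left
host 2: place 12 vCPU, 8 vCPU left
host 3: place 17 vCPU, 11 vCPU left
host 4: place 15 vCPU, 7 vCPU left
host 5: place 46 vCPU, 18 vCPU left
host 6: place 37 vCPU, 27 vCPU left
host 7: place 44 vCPU, 20 vCPU left
host 1: place 5 vCPU, 2 vCPU left
host 5: place 12 vCPU, 6 vCPU left
Final hosts: [42,15,5] [44,12] [36,17] [42,15] [46,12] [37] [44].

7 hosts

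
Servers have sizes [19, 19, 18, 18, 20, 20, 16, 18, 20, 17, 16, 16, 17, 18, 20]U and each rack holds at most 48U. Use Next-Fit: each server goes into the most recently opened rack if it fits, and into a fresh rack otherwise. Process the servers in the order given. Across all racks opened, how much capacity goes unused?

Put 19U in rack 1; 29U remain.
Put 19U in rack 1; 10U remain.
Put 18U in rack 2; 30U remain.
Put 18U in rack 2; 12U remain.
Put 20U in rack 3; 28U remain.
Put 20U in rack 3; 8U remain.
Put 16U in rack 4; 32U remain.
Put 18U in rack 4; 14U remain.
Put 20U in rack 5; 28U remain.
Put 17U in rack 5; 11U remain.
Put 16U in rack 6; 32U remain.
Put 16U in rack 6; 16U remain.
Put 17U in rack 7; 31U remain.
Put 18U in rack 7; 13U remain.
Put 20U in rack 8; 28U remain.
8 racks × 48U = 384U; used 272U; unused 112U.

112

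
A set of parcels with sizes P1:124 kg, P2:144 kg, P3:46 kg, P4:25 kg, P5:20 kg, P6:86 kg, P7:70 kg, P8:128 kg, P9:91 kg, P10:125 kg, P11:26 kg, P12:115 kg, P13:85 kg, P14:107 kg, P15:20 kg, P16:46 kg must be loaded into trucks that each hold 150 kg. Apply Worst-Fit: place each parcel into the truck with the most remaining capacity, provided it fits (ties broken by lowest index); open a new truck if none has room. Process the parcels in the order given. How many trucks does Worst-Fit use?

truck 1: place P1 (124 kg), 26 kg left
truck 2: place P2 (144 kg), 6 kg left
truck 3: place P3 (46 kg), 104 kg left
truck 3: place P4 (25 kg), 79 kg left
truck 3: place P5 (20 kg), 59 kg left
truck 4: place P6 (86 kg), 64 kg left
truck 5: place P7 (70 kg), 80 kg left
truck 6: place P8 (128 kg), 22 kg left
truck 7: place P9 (91 kg), 59 kg left
truck 8: place P10 (125 kg), 25 kg left
truck 5: place P11 (26 kg), 54 kg left
truck 9: place P12 (115 kg), 35 kg left
truck 10: place P13 (85 kg), 65 kg left
truck 11: place P14 (107 kg), 43 kg left
truck 10: place P15 (20 kg), 45 kg left
truck 4: place P16 (46 kg), 18 kg left
Final trucks: [124] [144] [46,25,20] [86,46] [70,26] [128] [91] [125] [115] [85,20] [107].

11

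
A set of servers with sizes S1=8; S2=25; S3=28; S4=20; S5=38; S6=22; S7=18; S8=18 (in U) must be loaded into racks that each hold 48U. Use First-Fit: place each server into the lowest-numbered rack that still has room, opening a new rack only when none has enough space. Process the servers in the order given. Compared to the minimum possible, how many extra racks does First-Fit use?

First-Fit: [8,25] [28,20] [38] [22,18] [18] → 5 racks.
Total size 177U; any packing needs at least ⌈177/48⌉ = 4 racks.
An optimal packing achieves that bound: [38,8] [28,20] [25,22] [18,18] → 4 racks.
Excess: 5 − 4 = 1.

1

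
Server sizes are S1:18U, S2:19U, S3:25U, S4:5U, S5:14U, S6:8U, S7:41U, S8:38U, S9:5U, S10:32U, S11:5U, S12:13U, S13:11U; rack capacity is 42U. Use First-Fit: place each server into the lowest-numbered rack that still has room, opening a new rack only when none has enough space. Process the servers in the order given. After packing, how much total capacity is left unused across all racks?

rack 1: place S1 (18U), 24U left
rack 1: place S2 (19U), 5U left
rack 2: place S3 (25U), 17U left
rack 1: place S4 (5U), 0U left
rack 2: place S5 (14U), 3U left
rack 3: place S6 (8U), 34U left
rack 4: place S7 (41U), 1U left
rack 5: place S8 (38U), 4U left
rack 3: place S9 (5U), 29U left
rack 6: place S10 (32U), 10U left
rack 3: place S11 (5U), 24U left
rack 3: place S12 (13U), 11U left
rack 3: place S13 (11U), 0U left
6 racks × 42U = 252U; used 234U; unused 18U.

18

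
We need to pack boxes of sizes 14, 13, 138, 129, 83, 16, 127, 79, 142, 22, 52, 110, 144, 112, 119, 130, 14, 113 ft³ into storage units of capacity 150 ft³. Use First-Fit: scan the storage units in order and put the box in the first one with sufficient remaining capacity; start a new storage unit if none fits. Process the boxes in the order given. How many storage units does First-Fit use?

storage unit 1: place 14 ft³, 136 ft³ left
storage unit 1: place 13 ft³, 123 ft³ left
storage unit 2: place 138 ft³, 12 ft³ left
storage unit 3: place 129 ft³, 21 ft³ left
storage unit 1: place 83 ft³, 40 ft³ left
storage unit 1: place 16 ft³, 24 ft³ left
storage unit 4: place 127 ft³, 23 ft³ left
storage unit 5: place 79 ft³, 71 ft³ left
storage unit 6: place 142 ft³, 8 ft³ left
storage unit 1: place 22 ft³, 2 ft³ left
storage unit 5: place 52 ft³, 19 ft³ left
storage unit 7: place 110 ft³, 40 ft³ left
storage unit 8: place 144 ft³, 6 ft³ left
storage unit 9: place 112 ft³, 38 ft³ left
storage unit 10: place 119 ft³, 31 ft³ left
storage unit 11: place 130 ft³, 20 ft³ left
storage unit 3: place 14 ft³, 7 ft³ left
storage unit 12: place 113 ft³, 37 ft³ left
Final storage units: [14,13,83,16,22] [138] [129,14] [127] [79,52] [142] [110] [144] [112] [119] [130] [113].

12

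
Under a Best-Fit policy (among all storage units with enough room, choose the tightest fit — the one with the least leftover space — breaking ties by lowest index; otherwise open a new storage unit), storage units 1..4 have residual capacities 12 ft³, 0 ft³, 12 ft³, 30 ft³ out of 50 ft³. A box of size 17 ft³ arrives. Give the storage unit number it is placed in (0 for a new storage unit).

Storage units with room: storage unit 4 (30 ft³).
Tightest fit is storage unit 4 with 30 ft³ free.

4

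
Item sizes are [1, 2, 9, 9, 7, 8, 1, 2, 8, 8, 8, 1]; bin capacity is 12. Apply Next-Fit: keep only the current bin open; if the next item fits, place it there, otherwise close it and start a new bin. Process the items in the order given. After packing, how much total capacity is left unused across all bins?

20

bin 1: place 1, 11 left
bin 1: place 2, 9 left
bin 1: place 9, 0 left
bin 2: place 9, 3 left
bin 3: place 7, 5 left
bin 4: place 8, 4 left
bin 4: place 1, 3 left
bin 4: place 2, 1 left
bin 5: place 8, 4 left
bin 6: place 8, 4 left
bin 7: place 8, 4 left
bin 7: place 1, 3 left
7 bins × 12 = 84; used 64; unused 20.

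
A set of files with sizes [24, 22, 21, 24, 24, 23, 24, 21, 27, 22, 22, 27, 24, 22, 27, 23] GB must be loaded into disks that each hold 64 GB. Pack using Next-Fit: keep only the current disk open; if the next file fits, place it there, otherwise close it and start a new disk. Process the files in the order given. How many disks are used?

8

24 GB → disk 1 (remaining 40 GB)
22 GB → disk 1 (remaining 18 GB)
21 GB → disk 2 (remaining 43 GB)
24 GB → disk 2 (remaining 19 GB)
24 GB → disk 3 (remaining 40 GB)
23 GB → disk 3 (remaining 17 GB)
24 GB → disk 4 (remaining 40 GB)
21 GB → disk 4 (remaining 19 GB)
27 GB → disk 5 (remaining 37 GB)
22 GB → disk 5 (remaining 15 GB)
22 GB → disk 6 (remaining 42 GB)
27 GB → disk 6 (remaining 15 GB)
24 GB → disk 7 (remaining 40 GB)
22 GB → disk 7 (remaining 18 GB)
27 GB → disk 8 (remaining 37 GB)
23 GB → disk 8 (remaining 14 GB)
Final disks: [24,22] [21,24] [24,23] [24,21] [27,22] [22,27] [24,22] [27,23].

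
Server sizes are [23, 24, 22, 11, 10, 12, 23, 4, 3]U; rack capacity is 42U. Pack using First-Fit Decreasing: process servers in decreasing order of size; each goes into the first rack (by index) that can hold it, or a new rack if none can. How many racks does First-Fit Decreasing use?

Sorted descending: 24, 23, 23, 22, 12, 11, 10, 4, 3.
24U → rack 1 (remaining 18U)
23U → rack 2 (remaining 19U)
23U → rack 3 (remaining 19U)
22U → rack 4 (remaining 20U)
12U → rack 1 (remaining 6U)
11U → rack 2 (remaining 8U)
10U → rack 3 (remaining 9U)
4U → rack 1 (remaining 2U)
3U → rack 2 (remaining 5U)
Final racks: [24,12,4] [23,11,3] [23,10] [22].

4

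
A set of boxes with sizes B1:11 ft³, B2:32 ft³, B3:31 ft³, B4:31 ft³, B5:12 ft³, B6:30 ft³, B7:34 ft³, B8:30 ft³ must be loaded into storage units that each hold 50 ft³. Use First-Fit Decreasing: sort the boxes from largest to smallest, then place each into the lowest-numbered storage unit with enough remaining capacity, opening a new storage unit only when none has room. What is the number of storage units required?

6

Sorted descending: 34, 32, 31, 31, 30, 30, 12, 11.
Put 34 ft³ in storage unit 1; 16 ft³ remain.
Put 32 ft³ in storage unit 2; 18 ft³ remain.
Put 31 ft³ in storage unit 3; 19 ft³ remain.
Put 31 ft³ in storage unit 4; 19 ft³ remain.
Put 30 ft³ in storage unit 5; 20 ft³ remain.
Put 30 ft³ in storage unit 6; 20 ft³ remain.
Put 12 ft³ in storage unit 1; 4 ft³ remain.
Put 11 ft³ in storage unit 2; 7 ft³ remain.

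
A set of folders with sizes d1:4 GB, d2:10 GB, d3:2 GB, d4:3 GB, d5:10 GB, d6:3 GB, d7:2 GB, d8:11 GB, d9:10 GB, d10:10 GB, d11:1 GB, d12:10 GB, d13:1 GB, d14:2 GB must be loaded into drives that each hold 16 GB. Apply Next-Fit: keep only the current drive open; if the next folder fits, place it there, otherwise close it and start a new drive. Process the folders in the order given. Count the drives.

drive 1: place d1 (4 GB), 12 GB left
drive 1: place d2 (10 GB), 2 GB left
drive 1: place d3 (2 GB), 0 GB left
drive 2: place d4 (3 GB), 13 GB left
drive 2: place d5 (10 GB), 3 GB left
drive 2: place d6 (3 GB), 0 GB left
drive 3: place d7 (2 GB), 14 GB left
drive 3: place d8 (11 GB), 3 GB left
drive 4: place d9 (10 GB), 6 GB left
drive 5: place d10 (10 GB), 6 GB left
drive 5: place d11 (1 GB), 5 GB left
drive 6: place d12 (10 GB), 6 GB left
drive 6: place d13 (1 GB), 5 GB left
drive 6: place d14 (2 GB), 3 GB left

6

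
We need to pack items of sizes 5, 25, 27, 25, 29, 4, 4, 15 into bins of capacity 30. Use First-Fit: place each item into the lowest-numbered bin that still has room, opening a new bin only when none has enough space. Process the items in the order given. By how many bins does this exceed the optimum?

First-Fit: [5,25] [27] [25,4] [29] [4,15] → 5 bins.
Total size 134; any packing needs at least ⌈134/30⌉ = 5 bins.
So 5 is already optimal.

0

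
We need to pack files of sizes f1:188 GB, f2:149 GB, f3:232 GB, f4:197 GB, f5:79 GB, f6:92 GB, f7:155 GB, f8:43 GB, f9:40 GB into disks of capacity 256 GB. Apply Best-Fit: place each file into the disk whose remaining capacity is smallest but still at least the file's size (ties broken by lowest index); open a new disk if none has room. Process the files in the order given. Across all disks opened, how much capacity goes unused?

105

Put f1 (188 GB) in disk 1; 68 GB remain.
Put f2 (149 GB) in disk 2; 107 GB remain.
Put f3 (232 GB) in disk 3; 24 GB remain.
Put f4 (197 GB) in disk 4; 59 GB remain.
Put f5 (79 GB) in disk 2; 28 GB remain.
Put f6 (92 GB) in disk 5; 164 GB remain.
Put f7 (155 GB) in disk 5; 9 GB remain.
Put f8 (43 GB) in disk 4; 16 GB remain.
Put f9 (40 GB) in disk 1; 28 GB remain.
5 disks × 256 GB = 1280 GB; used 1175 GB; unused 105 GB.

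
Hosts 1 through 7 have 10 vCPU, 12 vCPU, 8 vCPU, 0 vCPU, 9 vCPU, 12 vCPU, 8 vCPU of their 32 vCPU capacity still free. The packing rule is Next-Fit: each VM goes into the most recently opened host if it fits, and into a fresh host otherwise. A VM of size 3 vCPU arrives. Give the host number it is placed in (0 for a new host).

Next-Fit only looks at host 7, which has 8 vCPU free.
3 vCPU fits there.

7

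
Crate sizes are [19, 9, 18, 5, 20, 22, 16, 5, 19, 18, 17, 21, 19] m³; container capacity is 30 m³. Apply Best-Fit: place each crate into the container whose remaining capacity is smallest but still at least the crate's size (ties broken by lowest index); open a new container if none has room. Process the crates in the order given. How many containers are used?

10

19 m³ → container 1 (remaining 11 m³)
9 m³ → container 1 (remaining 2 m³)
18 m³ → container 2 (remaining 12 m³)
5 m³ → container 2 (remaining 7 m³)
20 m³ → container 3 (remaining 10 m³)
22 m³ → container 4 (remaining 8 m³)
16 m³ → container 5 (remaining 14 m³)
5 m³ → container 2 (remaining 2 m³)
19 m³ → container 6 (remaining 11 m³)
18 m³ → container 7 (remaining 12 m³)
17 m³ → container 8 (remaining 13 m³)
21 m³ → container 9 (remaining 9 m³)
19 m³ → container 10 (remaining 11 m³)
Final containers: [19,9] [18,5,5] [20] [22] [16] [19] [18] [17] [21] [19].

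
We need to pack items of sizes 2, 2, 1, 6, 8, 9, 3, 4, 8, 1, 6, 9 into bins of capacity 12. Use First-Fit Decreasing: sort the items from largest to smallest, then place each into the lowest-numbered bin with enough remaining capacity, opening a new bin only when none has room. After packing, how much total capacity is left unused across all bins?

1

Sorted descending: 9, 9, 8, 8, 6, 6, 4, 3, 2, 2, 1, 1.
bin 1: place 9, 3 left
bin 2: place 9, 3 left
bin 3: place 8, 4 left
bin 4: place 8, 4 left
bin 5: place 6, 6 left
bin 5: place 6, 0 left
bin 3: place 4, 0 left
bin 1: place 3, 0 left
bin 2: place 2, 1 left
bin 4: place 2, 2 left
bin 2: place 1, 0 left
bin 4: place 1, 1 left
5 bins × 12 = 60; used 59; unused 1.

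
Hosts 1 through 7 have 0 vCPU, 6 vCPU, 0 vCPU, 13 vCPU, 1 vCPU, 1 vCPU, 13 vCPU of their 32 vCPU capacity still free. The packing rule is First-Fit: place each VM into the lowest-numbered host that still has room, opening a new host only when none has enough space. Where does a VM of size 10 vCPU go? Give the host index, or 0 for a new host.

4

Hosts with room: host 4 (13 vCPU), host 7 (13 vCPU).
The first with room is host 4.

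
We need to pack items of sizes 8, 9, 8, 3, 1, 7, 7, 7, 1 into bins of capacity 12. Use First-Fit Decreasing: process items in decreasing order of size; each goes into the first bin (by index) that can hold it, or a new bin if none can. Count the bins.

6

Sorted descending: 9, 8, 8, 7, 7, 7, 3, 1, 1.
9 → bin 1 (remaining 3)
8 → bin 2 (remaining 4)
8 → bin 3 (remaining 4)
7 → bin 4 (remaining 5)
7 → bin 5 (remaining 5)
7 → bin 6 (remaining 5)
3 → bin 1 (remaining 0)
1 → bin 2 (remaining 3)
1 → bin 2 (remaining 2)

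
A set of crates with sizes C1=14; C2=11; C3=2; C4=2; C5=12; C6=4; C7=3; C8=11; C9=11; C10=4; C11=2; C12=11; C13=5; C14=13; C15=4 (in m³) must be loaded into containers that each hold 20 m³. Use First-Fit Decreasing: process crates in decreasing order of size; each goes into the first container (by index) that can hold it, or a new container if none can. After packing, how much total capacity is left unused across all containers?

Sorted descending: 14, 13, 12, 11, 11, 11, 11, 5, 4, 4, 4, 3, 2, 2, 2.
14 m³ → container 1 (remaining 6 m³)
13 m³ → container 2 (remaining 7 m³)
12 m³ → container 3 (remaining 8 m³)
11 m³ → container 4 (remaining 9 m³)
11 m³ → container 5 (remaining 9 m³)
11 m³ → container 6 (remaining 9 m³)
11 m³ → container 7 (remaining 9 m³)
5 m³ → container 1 (remaining 1 m³)
4 m³ → container 2 (remaining 3 m³)
4 m³ → container 3 (remaining 4 m³)
4 m³ → container 3 (remaining 0 m³)
3 m³ → container 2 (remaining 0 m³)
2 m³ → container 4 (remaining 7 m³)
2 m³ → container 4 (remaining 5 m³)
2 m³ → container 4 (remaining 3 m³)
7 containers × 20 m³ = 140 m³; used 109 m³; unused 31 m³.

31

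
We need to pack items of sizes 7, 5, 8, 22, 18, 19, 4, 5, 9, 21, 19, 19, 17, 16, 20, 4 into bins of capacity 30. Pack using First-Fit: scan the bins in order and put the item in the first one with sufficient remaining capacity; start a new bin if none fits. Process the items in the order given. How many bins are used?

10

7 → bin 1 (remaining 23)
5 → bin 1 (remaining 18)
8 → bin 1 (remaining 10)
22 → bin 2 (remaining 8)
18 → bin 3 (remaining 12)
19 → bin 4 (remaining 11)
4 → bin 1 (remaining 6)
5 → bin 1 (remaining 1)
9 → bin 3 (remaining 3)
21 → bin 5 (remaining 9)
19 → bin 6 (remaining 11)
19 → bin 7 (remaining 11)
17 → bin 8 (remaining 13)
16 → bin 9 (remaining 14)
20 → bin 10 (remaining 10)
4 → bin 2 (remaining 4)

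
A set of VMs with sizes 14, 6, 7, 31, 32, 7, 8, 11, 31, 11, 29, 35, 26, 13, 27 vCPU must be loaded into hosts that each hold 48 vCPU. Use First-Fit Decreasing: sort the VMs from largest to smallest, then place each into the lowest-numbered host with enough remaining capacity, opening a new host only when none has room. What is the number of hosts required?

Sorted descending: 35, 32, 31, 31, 29, 27, 26, 14, 13, 11, 11, 8, 7, 7, 6.
host 1: place 35 vCPU, 13 vCPU left
host 2: place 32 vCPU, 16 vCPU left
host 3: place 31 vCPU, 17 vCPU left
host 4: place 31 vCPU, 17 vCPU left
host 5: place 29 vCPU, 19 vCPU left
host 6: place 27 vCPU, 21 vCPU left
host 7: place 26 vCPU, 22 vCPU left
host 2: place 14 vCPU, 2 vCPU left
host 1: place 13 vCPU, 0 vCPU left
host 3: place 11 vCPU, 6 vCPU left
host 4: place 11 vCPU, 6 vCPU left
host 5: place 8 vCPU, 11 vCPU left
host 5: place 7 vCPU, 4 vCPU left
host 6: place 7 vCPU, 14 vCPU left
host 3: place 6 vCPU, 0 vCPU left

7 hosts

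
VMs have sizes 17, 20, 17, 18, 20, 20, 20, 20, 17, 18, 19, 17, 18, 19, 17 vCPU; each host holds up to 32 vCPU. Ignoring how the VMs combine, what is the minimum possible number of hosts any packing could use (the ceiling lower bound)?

9 hosts

Total size = 17 + 20 + 17 + 18 + 20 + 20 + 20 + 20 + 17 + 18 + 19 + 17 + 18 + 19 + 17 = 277 vCPU.
⌈277 / 32⌉ = 9.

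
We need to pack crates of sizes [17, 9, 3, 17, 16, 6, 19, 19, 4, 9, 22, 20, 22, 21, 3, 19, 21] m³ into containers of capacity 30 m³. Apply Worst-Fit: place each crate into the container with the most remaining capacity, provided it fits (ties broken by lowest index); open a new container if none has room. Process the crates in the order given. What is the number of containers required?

Put 17 m³ in container 1; 13 m³ remain.
Put 9 m³ in container 1; 4 m³ remain.
Put 3 m³ in container 1; 1 m³ remain.
Put 17 m³ in container 2; 13 m³ remain.
Put 16 m³ in container 3; 14 m³ remain.
Put 6 m³ in container 3; 8 m³ remain.
Put 19 m³ in container 4; 11 m³ remain.
Put 19 m³ in container 5; 11 m³ remain.
Put 4 m³ in container 2; 9 m³ remain.
Put 9 m³ in container 4; 2 m³ remain.
Put 22 m³ in container 6; 8 m³ remain.
Put 20 m³ in container 7; 10 m³ remain.
Put 22 m³ in container 8; 8 m³ remain.
Put 21 m³ in container 9; 9 m³ remain.
Put 3 m³ in container 5; 8 m³ remain.
Put 19 m³ in container 10; 11 m³ remain.
Put 21 m³ in container 11; 9 m³ remain.

11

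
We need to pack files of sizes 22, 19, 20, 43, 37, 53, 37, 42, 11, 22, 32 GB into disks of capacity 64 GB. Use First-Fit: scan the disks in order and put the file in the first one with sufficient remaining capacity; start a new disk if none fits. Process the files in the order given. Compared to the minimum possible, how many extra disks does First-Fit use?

1

First-Fit: [22,19,20] [43,11] [37,22] [53] [37] [42] [32] → 7 disks.
Total size 338 GB; any packing needs at least ⌈338/64⌉ = 6 disks.
An optimal packing achieves that bound: [53,11] [43,20] [42,22] [37,22] [37,19] [32] → 6 disks.
Excess: 7 − 6 = 1.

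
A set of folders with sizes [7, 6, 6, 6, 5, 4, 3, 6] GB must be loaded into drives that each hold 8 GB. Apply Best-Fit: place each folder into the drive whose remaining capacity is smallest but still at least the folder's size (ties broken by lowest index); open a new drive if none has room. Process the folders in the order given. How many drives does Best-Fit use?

7 GB → drive 1 (remaining 1 GB)
6 GB → drive 2 (remaining 2 GB)
6 GB → drive 3 (remaining 2 GB)
6 GB → drive 4 (remaining 2 GB)
5 GB → drive 5 (remaining 3 GB)
4 GB → drive 6 (remaining 4 GB)
3 GB → drive 5 (remaining 0 GB)
6 GB → drive 7 (remaining 2 GB)
Final drives: [7] [6] [6] [6] [5,3] [4] [6].

7 drives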